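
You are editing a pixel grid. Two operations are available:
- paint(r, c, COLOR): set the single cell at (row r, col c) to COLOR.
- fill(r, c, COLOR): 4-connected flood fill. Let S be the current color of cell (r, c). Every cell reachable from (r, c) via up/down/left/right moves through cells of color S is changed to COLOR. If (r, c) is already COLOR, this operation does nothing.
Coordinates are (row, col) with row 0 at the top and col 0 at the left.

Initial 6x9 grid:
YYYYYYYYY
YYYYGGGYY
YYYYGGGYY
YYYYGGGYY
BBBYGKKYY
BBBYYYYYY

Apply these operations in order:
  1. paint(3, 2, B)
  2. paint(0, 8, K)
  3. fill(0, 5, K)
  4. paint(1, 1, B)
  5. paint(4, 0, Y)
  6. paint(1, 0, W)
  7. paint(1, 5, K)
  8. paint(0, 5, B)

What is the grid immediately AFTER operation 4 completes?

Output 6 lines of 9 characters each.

After op 1 paint(3,2,B):
YYYYYYYYY
YYYYGGGYY
YYYYGGGYY
YYBYGGGYY
BBBYGKKYY
BBBYYYYYY
After op 2 paint(0,8,K):
YYYYYYYYK
YYYYGGGYY
YYYYGGGYY
YYBYGGGYY
BBBYGKKYY
BBBYYYYYY
After op 3 fill(0,5,K) [34 cells changed]:
KKKKKKKKK
KKKKGGGKK
KKKKGGGKK
KKBKGGGKK
BBBKGKKKK
BBBKKKKKK
After op 4 paint(1,1,B):
KKKKKKKKK
KBKKGGGKK
KKKKGGGKK
KKBKGGGKK
BBBKGKKKK
BBBKKKKKK

Answer: KKKKKKKKK
KBKKGGGKK
KKKKGGGKK
KKBKGGGKK
BBBKGKKKK
BBBKKKKKK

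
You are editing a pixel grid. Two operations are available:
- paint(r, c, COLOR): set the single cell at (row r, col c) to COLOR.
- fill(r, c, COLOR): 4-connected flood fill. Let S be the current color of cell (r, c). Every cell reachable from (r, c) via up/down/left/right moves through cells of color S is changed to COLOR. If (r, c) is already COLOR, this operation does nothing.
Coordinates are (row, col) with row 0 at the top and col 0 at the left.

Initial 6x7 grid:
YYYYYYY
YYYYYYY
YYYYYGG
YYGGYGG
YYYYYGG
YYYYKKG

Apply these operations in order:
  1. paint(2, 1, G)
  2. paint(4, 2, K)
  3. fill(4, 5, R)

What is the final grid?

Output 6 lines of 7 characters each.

Answer: YYYYYYY
YYYYYYY
YGYYYRR
YYGGYRR
YYKYYRR
YYYYKKR

Derivation:
After op 1 paint(2,1,G):
YYYYYYY
YYYYYYY
YGYYYGG
YYGGYGG
YYYYYGG
YYYYKKG
After op 2 paint(4,2,K):
YYYYYYY
YYYYYYY
YGYYYGG
YYGGYGG
YYKYYGG
YYYYKKG
After op 3 fill(4,5,R) [7 cells changed]:
YYYYYYY
YYYYYYY
YGYYYRR
YYGGYRR
YYKYYRR
YYYYKKR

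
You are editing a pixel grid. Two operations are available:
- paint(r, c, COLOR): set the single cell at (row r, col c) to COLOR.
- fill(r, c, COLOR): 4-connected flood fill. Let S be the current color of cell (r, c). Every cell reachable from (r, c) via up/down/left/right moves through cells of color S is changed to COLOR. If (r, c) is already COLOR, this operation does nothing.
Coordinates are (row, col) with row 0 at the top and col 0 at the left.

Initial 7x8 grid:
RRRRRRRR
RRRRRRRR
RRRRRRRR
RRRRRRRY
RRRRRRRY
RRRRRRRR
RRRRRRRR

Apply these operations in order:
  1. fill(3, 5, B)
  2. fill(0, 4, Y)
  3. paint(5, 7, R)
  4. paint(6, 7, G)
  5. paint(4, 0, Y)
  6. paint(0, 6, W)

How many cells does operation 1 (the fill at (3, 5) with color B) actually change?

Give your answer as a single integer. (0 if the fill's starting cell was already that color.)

After op 1 fill(3,5,B) [54 cells changed]:
BBBBBBBB
BBBBBBBB
BBBBBBBB
BBBBBBBY
BBBBBBBY
BBBBBBBB
BBBBBBBB

Answer: 54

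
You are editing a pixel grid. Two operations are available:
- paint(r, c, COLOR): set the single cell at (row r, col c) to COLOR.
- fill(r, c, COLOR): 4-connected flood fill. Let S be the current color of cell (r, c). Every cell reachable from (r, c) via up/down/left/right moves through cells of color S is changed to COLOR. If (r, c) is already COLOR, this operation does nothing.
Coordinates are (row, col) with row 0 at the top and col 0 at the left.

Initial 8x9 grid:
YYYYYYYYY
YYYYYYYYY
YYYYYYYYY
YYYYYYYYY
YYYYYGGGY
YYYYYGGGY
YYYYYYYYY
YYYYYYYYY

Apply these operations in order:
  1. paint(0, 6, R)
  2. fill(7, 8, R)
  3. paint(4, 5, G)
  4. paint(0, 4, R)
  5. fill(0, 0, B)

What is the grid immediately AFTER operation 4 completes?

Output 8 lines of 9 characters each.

Answer: RRRRRRRRR
RRRRRRRRR
RRRRRRRRR
RRRRRRRRR
RRRRRGGGR
RRRRRGGGR
RRRRRRRRR
RRRRRRRRR

Derivation:
After op 1 paint(0,6,R):
YYYYYYRYY
YYYYYYYYY
YYYYYYYYY
YYYYYYYYY
YYYYYGGGY
YYYYYGGGY
YYYYYYYYY
YYYYYYYYY
After op 2 fill(7,8,R) [65 cells changed]:
RRRRRRRRR
RRRRRRRRR
RRRRRRRRR
RRRRRRRRR
RRRRRGGGR
RRRRRGGGR
RRRRRRRRR
RRRRRRRRR
After op 3 paint(4,5,G):
RRRRRRRRR
RRRRRRRRR
RRRRRRRRR
RRRRRRRRR
RRRRRGGGR
RRRRRGGGR
RRRRRRRRR
RRRRRRRRR
After op 4 paint(0,4,R):
RRRRRRRRR
RRRRRRRRR
RRRRRRRRR
RRRRRRRRR
RRRRRGGGR
RRRRRGGGR
RRRRRRRRR
RRRRRRRRR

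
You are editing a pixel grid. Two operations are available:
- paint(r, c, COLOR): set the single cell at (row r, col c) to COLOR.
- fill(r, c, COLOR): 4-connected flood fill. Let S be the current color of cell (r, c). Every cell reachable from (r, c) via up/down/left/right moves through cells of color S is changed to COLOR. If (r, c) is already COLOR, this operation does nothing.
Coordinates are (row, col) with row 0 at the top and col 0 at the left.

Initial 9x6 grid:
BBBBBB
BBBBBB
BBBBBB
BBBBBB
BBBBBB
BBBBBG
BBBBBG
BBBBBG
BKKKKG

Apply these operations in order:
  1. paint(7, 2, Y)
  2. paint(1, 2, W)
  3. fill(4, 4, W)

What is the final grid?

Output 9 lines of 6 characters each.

Answer: WWWWWW
WWWWWW
WWWWWW
WWWWWW
WWWWWW
WWWWWG
WWWWWG
WWYWWG
WKKKKG

Derivation:
After op 1 paint(7,2,Y):
BBBBBB
BBBBBB
BBBBBB
BBBBBB
BBBBBB
BBBBBG
BBBBBG
BBYBBG
BKKKKG
After op 2 paint(1,2,W):
BBBBBB
BBWBBB
BBBBBB
BBBBBB
BBBBBB
BBBBBG
BBBBBG
BBYBBG
BKKKKG
After op 3 fill(4,4,W) [44 cells changed]:
WWWWWW
WWWWWW
WWWWWW
WWWWWW
WWWWWW
WWWWWG
WWWWWG
WWYWWG
WKKKKG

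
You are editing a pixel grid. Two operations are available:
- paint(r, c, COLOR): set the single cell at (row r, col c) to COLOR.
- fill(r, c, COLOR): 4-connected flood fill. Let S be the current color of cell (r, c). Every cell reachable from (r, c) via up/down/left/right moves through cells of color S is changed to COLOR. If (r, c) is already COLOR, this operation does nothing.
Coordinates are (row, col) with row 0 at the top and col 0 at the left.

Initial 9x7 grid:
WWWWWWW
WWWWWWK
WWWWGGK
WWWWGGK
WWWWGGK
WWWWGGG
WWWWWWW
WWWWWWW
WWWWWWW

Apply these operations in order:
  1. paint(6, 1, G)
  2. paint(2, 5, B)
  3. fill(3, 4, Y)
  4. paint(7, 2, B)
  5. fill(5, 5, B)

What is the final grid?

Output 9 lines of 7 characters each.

Answer: WWWWWWW
WWWWWWK
WWWWBBK
WWWWBBK
WWWWBBK
WWWWBBB
WGWWWWW
WWBWWWW
WWWWWWW

Derivation:
After op 1 paint(6,1,G):
WWWWWWW
WWWWWWK
WWWWGGK
WWWWGGK
WWWWGGK
WWWWGGG
WGWWWWW
WWWWWWW
WWWWWWW
After op 2 paint(2,5,B):
WWWWWWW
WWWWWWK
WWWWGBK
WWWWGGK
WWWWGGK
WWWWGGG
WGWWWWW
WWWWWWW
WWWWWWW
After op 3 fill(3,4,Y) [8 cells changed]:
WWWWWWW
WWWWWWK
WWWWYBK
WWWWYYK
WWWWYYK
WWWWYYY
WGWWWWW
WWWWWWW
WWWWWWW
After op 4 paint(7,2,B):
WWWWWWW
WWWWWWK
WWWWYBK
WWWWYYK
WWWWYYK
WWWWYYY
WGWWWWW
WWBWWWW
WWWWWWW
After op 5 fill(5,5,B) [8 cells changed]:
WWWWWWW
WWWWWWK
WWWWBBK
WWWWBBK
WWWWBBK
WWWWBBB
WGWWWWW
WWBWWWW
WWWWWWW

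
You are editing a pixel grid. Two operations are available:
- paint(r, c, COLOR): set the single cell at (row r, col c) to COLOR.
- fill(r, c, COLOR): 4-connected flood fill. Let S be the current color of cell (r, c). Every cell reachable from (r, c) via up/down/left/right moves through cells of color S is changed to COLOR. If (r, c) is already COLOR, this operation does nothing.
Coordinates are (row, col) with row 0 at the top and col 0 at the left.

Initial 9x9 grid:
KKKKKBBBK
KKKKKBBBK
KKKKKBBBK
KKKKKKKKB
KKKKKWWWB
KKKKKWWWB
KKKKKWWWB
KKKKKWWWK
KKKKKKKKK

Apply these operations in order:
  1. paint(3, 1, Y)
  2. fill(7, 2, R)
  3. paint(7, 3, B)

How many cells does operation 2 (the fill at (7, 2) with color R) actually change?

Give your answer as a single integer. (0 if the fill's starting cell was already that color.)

After op 1 paint(3,1,Y):
KKKKKBBBK
KKKKKBBBK
KKKKKBBBK
KYKKKKKKB
KKKKKWWWB
KKKKKWWWB
KKKKKWWWB
KKKKKWWWK
KKKKKKKKK
After op 2 fill(7,2,R) [52 cells changed]:
RRRRRBBBK
RRRRRBBBK
RRRRRBBBK
RYRRRRRRB
RRRRRWWWB
RRRRRWWWB
RRRRRWWWB
RRRRRWWWR
RRRRRRRRR

Answer: 52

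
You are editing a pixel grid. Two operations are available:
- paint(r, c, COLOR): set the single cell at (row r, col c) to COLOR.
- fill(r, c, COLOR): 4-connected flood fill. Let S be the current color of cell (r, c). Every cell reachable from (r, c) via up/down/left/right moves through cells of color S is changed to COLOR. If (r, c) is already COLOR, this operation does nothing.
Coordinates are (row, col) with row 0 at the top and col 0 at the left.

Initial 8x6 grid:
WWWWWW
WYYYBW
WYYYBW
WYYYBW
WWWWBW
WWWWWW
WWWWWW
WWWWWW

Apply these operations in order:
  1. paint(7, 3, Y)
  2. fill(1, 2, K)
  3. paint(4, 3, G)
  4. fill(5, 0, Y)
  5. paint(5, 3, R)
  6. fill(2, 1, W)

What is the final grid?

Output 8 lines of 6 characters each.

After op 1 paint(7,3,Y):
WWWWWW
WYYYBW
WYYYBW
WYYYBW
WWWWBW
WWWWWW
WWWWWW
WWWYWW
After op 2 fill(1,2,K) [9 cells changed]:
WWWWWW
WKKKBW
WKKKBW
WKKKBW
WWWWBW
WWWWWW
WWWWWW
WWWYWW
After op 3 paint(4,3,G):
WWWWWW
WKKKBW
WKKKBW
WKKKBW
WWWGBW
WWWWWW
WWWWWW
WWWYWW
After op 4 fill(5,0,Y) [33 cells changed]:
YYYYYY
YKKKBY
YKKKBY
YKKKBY
YYYGBY
YYYYYY
YYYYYY
YYYYYY
After op 5 paint(5,3,R):
YYYYYY
YKKKBY
YKKKBY
YKKKBY
YYYGBY
YYYRYY
YYYYYY
YYYYYY
After op 6 fill(2,1,W) [9 cells changed]:
YYYYYY
YWWWBY
YWWWBY
YWWWBY
YYYGBY
YYYRYY
YYYYYY
YYYYYY

Answer: YYYYYY
YWWWBY
YWWWBY
YWWWBY
YYYGBY
YYYRYY
YYYYYY
YYYYYY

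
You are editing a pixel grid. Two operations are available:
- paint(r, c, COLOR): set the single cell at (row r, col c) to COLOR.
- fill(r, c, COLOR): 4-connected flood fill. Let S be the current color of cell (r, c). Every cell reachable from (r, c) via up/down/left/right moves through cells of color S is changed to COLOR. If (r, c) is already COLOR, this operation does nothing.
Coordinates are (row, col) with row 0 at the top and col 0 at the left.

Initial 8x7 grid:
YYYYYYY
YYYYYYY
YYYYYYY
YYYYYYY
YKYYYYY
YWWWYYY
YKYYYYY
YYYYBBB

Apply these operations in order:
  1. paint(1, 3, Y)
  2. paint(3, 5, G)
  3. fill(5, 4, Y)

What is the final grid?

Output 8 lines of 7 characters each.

Answer: YYYYYYY
YYYYYYY
YYYYYYY
YYYYYGY
YKYYYYY
YWWWYYY
YKYYYYY
YYYYBBB

Derivation:
After op 1 paint(1,3,Y):
YYYYYYY
YYYYYYY
YYYYYYY
YYYYYYY
YKYYYYY
YWWWYYY
YKYYYYY
YYYYBBB
After op 2 paint(3,5,G):
YYYYYYY
YYYYYYY
YYYYYYY
YYYYYGY
YKYYYYY
YWWWYYY
YKYYYYY
YYYYBBB
After op 3 fill(5,4,Y) [0 cells changed]:
YYYYYYY
YYYYYYY
YYYYYYY
YYYYYGY
YKYYYYY
YWWWYYY
YKYYYYY
YYYYBBB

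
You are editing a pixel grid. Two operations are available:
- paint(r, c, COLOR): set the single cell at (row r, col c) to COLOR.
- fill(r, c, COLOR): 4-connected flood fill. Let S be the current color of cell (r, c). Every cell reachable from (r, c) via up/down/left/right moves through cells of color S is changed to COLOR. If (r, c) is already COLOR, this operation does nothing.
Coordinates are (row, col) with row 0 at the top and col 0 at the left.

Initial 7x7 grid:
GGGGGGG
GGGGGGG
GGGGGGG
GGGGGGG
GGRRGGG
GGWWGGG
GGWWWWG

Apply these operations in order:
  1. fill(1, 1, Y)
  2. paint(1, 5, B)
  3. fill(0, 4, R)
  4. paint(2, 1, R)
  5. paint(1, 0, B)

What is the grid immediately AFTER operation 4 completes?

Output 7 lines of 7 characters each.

Answer: RRRRRRR
RRRRRBR
RRRRRRR
RRRRRRR
RRRRRRR
RRWWRRR
RRWWWWR

Derivation:
After op 1 fill(1,1,Y) [41 cells changed]:
YYYYYYY
YYYYYYY
YYYYYYY
YYYYYYY
YYRRYYY
YYWWYYY
YYWWWWY
After op 2 paint(1,5,B):
YYYYYYY
YYYYYBY
YYYYYYY
YYYYYYY
YYRRYYY
YYWWYYY
YYWWWWY
After op 3 fill(0,4,R) [40 cells changed]:
RRRRRRR
RRRRRBR
RRRRRRR
RRRRRRR
RRRRRRR
RRWWRRR
RRWWWWR
After op 4 paint(2,1,R):
RRRRRRR
RRRRRBR
RRRRRRR
RRRRRRR
RRRRRRR
RRWWRRR
RRWWWWR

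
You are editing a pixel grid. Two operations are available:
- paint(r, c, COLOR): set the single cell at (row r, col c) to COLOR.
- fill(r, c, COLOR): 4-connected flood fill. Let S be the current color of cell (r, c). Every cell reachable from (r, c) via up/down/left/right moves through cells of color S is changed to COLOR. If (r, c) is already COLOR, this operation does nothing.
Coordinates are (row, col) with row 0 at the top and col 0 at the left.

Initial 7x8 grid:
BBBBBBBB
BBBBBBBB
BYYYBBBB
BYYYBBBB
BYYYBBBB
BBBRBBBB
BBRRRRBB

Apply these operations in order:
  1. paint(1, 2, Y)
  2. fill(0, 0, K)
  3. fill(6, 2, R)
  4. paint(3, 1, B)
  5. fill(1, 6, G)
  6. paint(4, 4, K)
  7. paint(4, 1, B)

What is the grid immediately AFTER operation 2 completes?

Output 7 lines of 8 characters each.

After op 1 paint(1,2,Y):
BBBBBBBB
BBYBBBBB
BYYYBBBB
BYYYBBBB
BYYYBBBB
BBBRBBBB
BBRRRRBB
After op 2 fill(0,0,K) [41 cells changed]:
KKKKKKKK
KKYKKKKK
KYYYKKKK
KYYYKKKK
KYYYKKKK
KKKRKKKK
KKRRRRKK

Answer: KKKKKKKK
KKYKKKKK
KYYYKKKK
KYYYKKKK
KYYYKKKK
KKKRKKKK
KKRRRRKK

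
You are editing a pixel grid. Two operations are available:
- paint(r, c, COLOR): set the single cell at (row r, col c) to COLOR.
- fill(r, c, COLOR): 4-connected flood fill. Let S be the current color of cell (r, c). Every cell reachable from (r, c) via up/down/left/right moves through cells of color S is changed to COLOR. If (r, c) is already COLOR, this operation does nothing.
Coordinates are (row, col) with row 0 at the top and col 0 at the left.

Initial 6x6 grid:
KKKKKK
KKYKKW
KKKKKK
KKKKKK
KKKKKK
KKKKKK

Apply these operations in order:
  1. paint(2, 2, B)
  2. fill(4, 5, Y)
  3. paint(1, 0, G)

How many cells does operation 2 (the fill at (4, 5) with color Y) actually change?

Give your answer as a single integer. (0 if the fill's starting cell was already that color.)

Answer: 33

Derivation:
After op 1 paint(2,2,B):
KKKKKK
KKYKKW
KKBKKK
KKKKKK
KKKKKK
KKKKKK
After op 2 fill(4,5,Y) [33 cells changed]:
YYYYYY
YYYYYW
YYBYYY
YYYYYY
YYYYYY
YYYYYY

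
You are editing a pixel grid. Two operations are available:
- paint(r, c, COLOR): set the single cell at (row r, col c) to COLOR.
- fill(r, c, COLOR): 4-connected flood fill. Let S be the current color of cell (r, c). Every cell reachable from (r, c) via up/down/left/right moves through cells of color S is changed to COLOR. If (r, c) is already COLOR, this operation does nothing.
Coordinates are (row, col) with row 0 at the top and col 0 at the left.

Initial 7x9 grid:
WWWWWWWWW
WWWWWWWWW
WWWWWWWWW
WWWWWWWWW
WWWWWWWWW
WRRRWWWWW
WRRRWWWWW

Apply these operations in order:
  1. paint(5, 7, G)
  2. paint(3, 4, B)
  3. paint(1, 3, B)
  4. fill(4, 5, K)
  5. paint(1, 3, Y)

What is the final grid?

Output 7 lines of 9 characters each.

Answer: KKKKKKKKK
KKKYKKKKK
KKKKKKKKK
KKKKBKKKK
KKKKKKKKK
KRRRKKKGK
KRRRKKKKK

Derivation:
After op 1 paint(5,7,G):
WWWWWWWWW
WWWWWWWWW
WWWWWWWWW
WWWWWWWWW
WWWWWWWWW
WRRRWWWGW
WRRRWWWWW
After op 2 paint(3,4,B):
WWWWWWWWW
WWWWWWWWW
WWWWWWWWW
WWWWBWWWW
WWWWWWWWW
WRRRWWWGW
WRRRWWWWW
After op 3 paint(1,3,B):
WWWWWWWWW
WWWBWWWWW
WWWWWWWWW
WWWWBWWWW
WWWWWWWWW
WRRRWWWGW
WRRRWWWWW
After op 4 fill(4,5,K) [54 cells changed]:
KKKKKKKKK
KKKBKKKKK
KKKKKKKKK
KKKKBKKKK
KKKKKKKKK
KRRRKKKGK
KRRRKKKKK
After op 5 paint(1,3,Y):
KKKKKKKKK
KKKYKKKKK
KKKKKKKKK
KKKKBKKKK
KKKKKKKKK
KRRRKKKGK
KRRRKKKKK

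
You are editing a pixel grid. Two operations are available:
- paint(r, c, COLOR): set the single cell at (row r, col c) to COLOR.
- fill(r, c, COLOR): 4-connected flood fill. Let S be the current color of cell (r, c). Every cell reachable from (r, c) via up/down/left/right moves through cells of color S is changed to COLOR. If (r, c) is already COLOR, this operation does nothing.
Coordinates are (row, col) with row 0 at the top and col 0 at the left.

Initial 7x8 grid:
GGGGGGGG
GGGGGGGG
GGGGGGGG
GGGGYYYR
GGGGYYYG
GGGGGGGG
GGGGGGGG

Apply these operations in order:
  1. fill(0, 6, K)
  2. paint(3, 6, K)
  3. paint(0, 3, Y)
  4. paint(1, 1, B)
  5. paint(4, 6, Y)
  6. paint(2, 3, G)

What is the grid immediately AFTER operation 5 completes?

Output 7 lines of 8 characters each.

Answer: KKKYKKKK
KBKKKKKK
KKKKKKKK
KKKKYYKR
KKKKYYYK
KKKKKKKK
KKKKKKKK

Derivation:
After op 1 fill(0,6,K) [49 cells changed]:
KKKKKKKK
KKKKKKKK
KKKKKKKK
KKKKYYYR
KKKKYYYK
KKKKKKKK
KKKKKKKK
After op 2 paint(3,6,K):
KKKKKKKK
KKKKKKKK
KKKKKKKK
KKKKYYKR
KKKKYYYK
KKKKKKKK
KKKKKKKK
After op 3 paint(0,3,Y):
KKKYKKKK
KKKKKKKK
KKKKKKKK
KKKKYYKR
KKKKYYYK
KKKKKKKK
KKKKKKKK
After op 4 paint(1,1,B):
KKKYKKKK
KBKKKKKK
KKKKKKKK
KKKKYYKR
KKKKYYYK
KKKKKKKK
KKKKKKKK
After op 5 paint(4,6,Y):
KKKYKKKK
KBKKKKKK
KKKKKKKK
KKKKYYKR
KKKKYYYK
KKKKKKKK
KKKKKKKK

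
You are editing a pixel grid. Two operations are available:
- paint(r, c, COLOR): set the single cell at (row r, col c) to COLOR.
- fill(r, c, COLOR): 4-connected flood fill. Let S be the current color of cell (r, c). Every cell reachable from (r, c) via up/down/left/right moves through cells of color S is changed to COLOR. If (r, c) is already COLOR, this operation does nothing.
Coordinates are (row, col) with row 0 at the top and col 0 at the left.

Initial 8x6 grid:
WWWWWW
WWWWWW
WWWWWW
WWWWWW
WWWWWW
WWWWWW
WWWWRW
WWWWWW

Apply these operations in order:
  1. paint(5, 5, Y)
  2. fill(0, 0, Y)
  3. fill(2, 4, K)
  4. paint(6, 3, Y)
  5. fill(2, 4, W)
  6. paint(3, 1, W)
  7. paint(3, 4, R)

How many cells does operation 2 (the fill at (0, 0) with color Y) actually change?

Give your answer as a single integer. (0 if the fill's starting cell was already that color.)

Answer: 46

Derivation:
After op 1 paint(5,5,Y):
WWWWWW
WWWWWW
WWWWWW
WWWWWW
WWWWWW
WWWWWY
WWWWRW
WWWWWW
After op 2 fill(0,0,Y) [46 cells changed]:
YYYYYY
YYYYYY
YYYYYY
YYYYYY
YYYYYY
YYYYYY
YYYYRY
YYYYYY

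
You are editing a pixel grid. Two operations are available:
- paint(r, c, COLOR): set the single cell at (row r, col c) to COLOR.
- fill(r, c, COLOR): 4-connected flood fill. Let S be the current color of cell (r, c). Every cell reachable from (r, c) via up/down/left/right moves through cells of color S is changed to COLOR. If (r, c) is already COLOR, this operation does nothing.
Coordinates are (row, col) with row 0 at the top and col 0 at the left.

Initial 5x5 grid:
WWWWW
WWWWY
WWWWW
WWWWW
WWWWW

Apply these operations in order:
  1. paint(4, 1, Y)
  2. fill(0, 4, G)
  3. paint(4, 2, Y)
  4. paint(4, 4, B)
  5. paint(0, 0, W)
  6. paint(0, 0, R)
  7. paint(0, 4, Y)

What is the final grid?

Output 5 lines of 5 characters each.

After op 1 paint(4,1,Y):
WWWWW
WWWWY
WWWWW
WWWWW
WYWWW
After op 2 fill(0,4,G) [23 cells changed]:
GGGGG
GGGGY
GGGGG
GGGGG
GYGGG
After op 3 paint(4,2,Y):
GGGGG
GGGGY
GGGGG
GGGGG
GYYGG
After op 4 paint(4,4,B):
GGGGG
GGGGY
GGGGG
GGGGG
GYYGB
After op 5 paint(0,0,W):
WGGGG
GGGGY
GGGGG
GGGGG
GYYGB
After op 6 paint(0,0,R):
RGGGG
GGGGY
GGGGG
GGGGG
GYYGB
After op 7 paint(0,4,Y):
RGGGY
GGGGY
GGGGG
GGGGG
GYYGB

Answer: RGGGY
GGGGY
GGGGG
GGGGG
GYYGB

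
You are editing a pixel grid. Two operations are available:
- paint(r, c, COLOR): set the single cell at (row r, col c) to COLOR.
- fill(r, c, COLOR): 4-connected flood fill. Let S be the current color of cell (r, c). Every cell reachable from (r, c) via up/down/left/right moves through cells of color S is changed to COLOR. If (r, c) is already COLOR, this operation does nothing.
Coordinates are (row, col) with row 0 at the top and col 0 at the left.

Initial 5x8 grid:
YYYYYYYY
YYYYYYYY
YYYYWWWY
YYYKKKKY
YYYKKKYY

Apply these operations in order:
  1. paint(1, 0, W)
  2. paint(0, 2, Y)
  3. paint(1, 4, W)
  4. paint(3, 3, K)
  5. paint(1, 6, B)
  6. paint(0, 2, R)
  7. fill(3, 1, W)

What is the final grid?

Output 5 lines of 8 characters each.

Answer: WWRWWWWW
WWWWWWBW
WWWWWWWW
WWWKKKKW
WWWKKKWW

Derivation:
After op 1 paint(1,0,W):
YYYYYYYY
WYYYYYYY
YYYYWWWY
YYYKKKKY
YYYKKKYY
After op 2 paint(0,2,Y):
YYYYYYYY
WYYYYYYY
YYYYWWWY
YYYKKKKY
YYYKKKYY
After op 3 paint(1,4,W):
YYYYYYYY
WYYYWYYY
YYYYWWWY
YYYKKKKY
YYYKKKYY
After op 4 paint(3,3,K):
YYYYYYYY
WYYYWYYY
YYYYWWWY
YYYKKKKY
YYYKKKYY
After op 5 paint(1,6,B):
YYYYYYYY
WYYYWYBY
YYYYWWWY
YYYKKKKY
YYYKKKYY
After op 6 paint(0,2,R):
YYRYYYYY
WYYYWYBY
YYYYWWWY
YYYKKKKY
YYYKKKYY
After op 7 fill(3,1,W) [26 cells changed]:
WWRWWWWW
WWWWWWBW
WWWWWWWW
WWWKKKKW
WWWKKKWW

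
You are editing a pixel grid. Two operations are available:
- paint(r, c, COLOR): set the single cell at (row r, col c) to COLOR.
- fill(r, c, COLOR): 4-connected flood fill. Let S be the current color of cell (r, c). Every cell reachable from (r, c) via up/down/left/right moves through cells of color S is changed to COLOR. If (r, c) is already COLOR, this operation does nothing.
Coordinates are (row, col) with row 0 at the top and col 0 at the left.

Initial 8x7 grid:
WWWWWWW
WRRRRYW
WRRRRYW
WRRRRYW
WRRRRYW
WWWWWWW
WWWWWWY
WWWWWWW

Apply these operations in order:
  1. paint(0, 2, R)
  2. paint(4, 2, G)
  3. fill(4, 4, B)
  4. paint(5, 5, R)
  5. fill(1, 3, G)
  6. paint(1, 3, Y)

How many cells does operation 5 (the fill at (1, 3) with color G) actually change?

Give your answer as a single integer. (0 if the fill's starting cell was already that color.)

Answer: 16

Derivation:
After op 1 paint(0,2,R):
WWRWWWW
WRRRRYW
WRRRRYW
WRRRRYW
WRRRRYW
WWWWWWW
WWWWWWY
WWWWWWW
After op 2 paint(4,2,G):
WWRWWWW
WRRRRYW
WRRRRYW
WRRRRYW
WRGRRYW
WWWWWWW
WWWWWWY
WWWWWWW
After op 3 fill(4,4,B) [16 cells changed]:
WWBWWWW
WBBBBYW
WBBBBYW
WBBBBYW
WBGBBYW
WWWWWWW
WWWWWWY
WWWWWWW
After op 4 paint(5,5,R):
WWBWWWW
WBBBBYW
WBBBBYW
WBBBBYW
WBGBBYW
WWWWWRW
WWWWWWY
WWWWWWW
After op 5 fill(1,3,G) [16 cells changed]:
WWGWWWW
WGGGGYW
WGGGGYW
WGGGGYW
WGGGGYW
WWWWWRW
WWWWWWY
WWWWWWW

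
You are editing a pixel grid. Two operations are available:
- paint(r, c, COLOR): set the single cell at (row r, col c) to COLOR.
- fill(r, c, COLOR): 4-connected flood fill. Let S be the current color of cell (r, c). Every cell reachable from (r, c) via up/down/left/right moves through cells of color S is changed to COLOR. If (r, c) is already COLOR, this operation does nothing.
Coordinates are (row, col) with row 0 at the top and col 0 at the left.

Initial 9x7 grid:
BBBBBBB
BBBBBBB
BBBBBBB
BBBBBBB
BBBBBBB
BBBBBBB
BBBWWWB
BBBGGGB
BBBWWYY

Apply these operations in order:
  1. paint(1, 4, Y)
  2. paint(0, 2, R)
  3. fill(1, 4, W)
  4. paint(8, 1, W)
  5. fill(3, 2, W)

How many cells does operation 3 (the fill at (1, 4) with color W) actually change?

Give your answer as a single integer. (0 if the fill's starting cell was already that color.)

After op 1 paint(1,4,Y):
BBBBBBB
BBBBYBB
BBBBBBB
BBBBBBB
BBBBBBB
BBBBBBB
BBBWWWB
BBBGGGB
BBBWWYY
After op 2 paint(0,2,R):
BBRBBBB
BBBBYBB
BBBBBBB
BBBBBBB
BBBBBBB
BBBBBBB
BBBWWWB
BBBGGGB
BBBWWYY
After op 3 fill(1,4,W) [1 cells changed]:
BBRBBBB
BBBBWBB
BBBBBBB
BBBBBBB
BBBBBBB
BBBBBBB
BBBWWWB
BBBGGGB
BBBWWYY

Answer: 1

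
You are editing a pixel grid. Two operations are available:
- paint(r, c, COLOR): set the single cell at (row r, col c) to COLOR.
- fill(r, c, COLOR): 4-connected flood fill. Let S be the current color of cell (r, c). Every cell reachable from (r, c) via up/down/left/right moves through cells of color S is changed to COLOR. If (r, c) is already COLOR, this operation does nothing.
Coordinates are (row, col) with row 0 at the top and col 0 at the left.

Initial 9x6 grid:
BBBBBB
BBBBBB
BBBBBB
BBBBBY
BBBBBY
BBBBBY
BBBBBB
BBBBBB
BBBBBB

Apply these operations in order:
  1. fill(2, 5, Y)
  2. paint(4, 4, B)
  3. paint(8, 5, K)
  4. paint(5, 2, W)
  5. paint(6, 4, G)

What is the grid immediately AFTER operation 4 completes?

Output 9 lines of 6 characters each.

After op 1 fill(2,5,Y) [51 cells changed]:
YYYYYY
YYYYYY
YYYYYY
YYYYYY
YYYYYY
YYYYYY
YYYYYY
YYYYYY
YYYYYY
After op 2 paint(4,4,B):
YYYYYY
YYYYYY
YYYYYY
YYYYYY
YYYYBY
YYYYYY
YYYYYY
YYYYYY
YYYYYY
After op 3 paint(8,5,K):
YYYYYY
YYYYYY
YYYYYY
YYYYYY
YYYYBY
YYYYYY
YYYYYY
YYYYYY
YYYYYK
After op 4 paint(5,2,W):
YYYYYY
YYYYYY
YYYYYY
YYYYYY
YYYYBY
YYWYYY
YYYYYY
YYYYYY
YYYYYK

Answer: YYYYYY
YYYYYY
YYYYYY
YYYYYY
YYYYBY
YYWYYY
YYYYYY
YYYYYY
YYYYYK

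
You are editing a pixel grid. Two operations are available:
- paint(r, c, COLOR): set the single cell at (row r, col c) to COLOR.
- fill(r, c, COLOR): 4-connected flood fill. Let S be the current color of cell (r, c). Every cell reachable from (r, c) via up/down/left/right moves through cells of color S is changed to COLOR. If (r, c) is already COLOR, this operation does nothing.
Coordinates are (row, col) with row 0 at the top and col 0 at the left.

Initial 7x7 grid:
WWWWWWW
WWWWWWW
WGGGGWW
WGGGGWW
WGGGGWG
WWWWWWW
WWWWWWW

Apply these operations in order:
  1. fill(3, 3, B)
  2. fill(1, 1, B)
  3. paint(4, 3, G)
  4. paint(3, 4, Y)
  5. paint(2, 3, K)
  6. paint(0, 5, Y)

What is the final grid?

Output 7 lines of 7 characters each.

After op 1 fill(3,3,B) [12 cells changed]:
WWWWWWW
WWWWWWW
WBBBBWW
WBBBBWW
WBBBBWG
WWWWWWW
WWWWWWW
After op 2 fill(1,1,B) [36 cells changed]:
BBBBBBB
BBBBBBB
BBBBBBB
BBBBBBB
BBBBBBG
BBBBBBB
BBBBBBB
After op 3 paint(4,3,G):
BBBBBBB
BBBBBBB
BBBBBBB
BBBBBBB
BBBGBBG
BBBBBBB
BBBBBBB
After op 4 paint(3,4,Y):
BBBBBBB
BBBBBBB
BBBBBBB
BBBBYBB
BBBGBBG
BBBBBBB
BBBBBBB
After op 5 paint(2,3,K):
BBBBBBB
BBBBBBB
BBBKBBB
BBBBYBB
BBBGBBG
BBBBBBB
BBBBBBB
After op 6 paint(0,5,Y):
BBBBBYB
BBBBBBB
BBBKBBB
BBBBYBB
BBBGBBG
BBBBBBB
BBBBBBB

Answer: BBBBBYB
BBBBBBB
BBBKBBB
BBBBYBB
BBBGBBG
BBBBBBB
BBBBBBB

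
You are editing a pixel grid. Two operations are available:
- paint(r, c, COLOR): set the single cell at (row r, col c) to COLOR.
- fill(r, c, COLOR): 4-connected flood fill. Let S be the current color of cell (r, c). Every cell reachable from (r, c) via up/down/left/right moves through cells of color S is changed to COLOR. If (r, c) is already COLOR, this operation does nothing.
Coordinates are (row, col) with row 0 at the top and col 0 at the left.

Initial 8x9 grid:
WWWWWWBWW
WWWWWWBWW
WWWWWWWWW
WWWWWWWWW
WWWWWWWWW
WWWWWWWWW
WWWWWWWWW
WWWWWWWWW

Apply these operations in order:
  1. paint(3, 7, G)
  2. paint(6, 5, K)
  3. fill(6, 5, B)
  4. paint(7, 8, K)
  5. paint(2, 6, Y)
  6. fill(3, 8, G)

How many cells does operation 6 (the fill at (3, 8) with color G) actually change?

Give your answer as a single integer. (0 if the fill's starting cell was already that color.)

Answer: 66

Derivation:
After op 1 paint(3,7,G):
WWWWWWBWW
WWWWWWBWW
WWWWWWWWW
WWWWWWWGW
WWWWWWWWW
WWWWWWWWW
WWWWWWWWW
WWWWWWWWW
After op 2 paint(6,5,K):
WWWWWWBWW
WWWWWWBWW
WWWWWWWWW
WWWWWWWGW
WWWWWWWWW
WWWWWWWWW
WWWWWKWWW
WWWWWWWWW
After op 3 fill(6,5,B) [1 cells changed]:
WWWWWWBWW
WWWWWWBWW
WWWWWWWWW
WWWWWWWGW
WWWWWWWWW
WWWWWWWWW
WWWWWBWWW
WWWWWWWWW
After op 4 paint(7,8,K):
WWWWWWBWW
WWWWWWBWW
WWWWWWWWW
WWWWWWWGW
WWWWWWWWW
WWWWWWWWW
WWWWWBWWW
WWWWWWWWK
After op 5 paint(2,6,Y):
WWWWWWBWW
WWWWWWBWW
WWWWWWYWW
WWWWWWWGW
WWWWWWWWW
WWWWWWWWW
WWWWWBWWW
WWWWWWWWK
After op 6 fill(3,8,G) [66 cells changed]:
GGGGGGBGG
GGGGGGBGG
GGGGGGYGG
GGGGGGGGG
GGGGGGGGG
GGGGGGGGG
GGGGGBGGG
GGGGGGGGK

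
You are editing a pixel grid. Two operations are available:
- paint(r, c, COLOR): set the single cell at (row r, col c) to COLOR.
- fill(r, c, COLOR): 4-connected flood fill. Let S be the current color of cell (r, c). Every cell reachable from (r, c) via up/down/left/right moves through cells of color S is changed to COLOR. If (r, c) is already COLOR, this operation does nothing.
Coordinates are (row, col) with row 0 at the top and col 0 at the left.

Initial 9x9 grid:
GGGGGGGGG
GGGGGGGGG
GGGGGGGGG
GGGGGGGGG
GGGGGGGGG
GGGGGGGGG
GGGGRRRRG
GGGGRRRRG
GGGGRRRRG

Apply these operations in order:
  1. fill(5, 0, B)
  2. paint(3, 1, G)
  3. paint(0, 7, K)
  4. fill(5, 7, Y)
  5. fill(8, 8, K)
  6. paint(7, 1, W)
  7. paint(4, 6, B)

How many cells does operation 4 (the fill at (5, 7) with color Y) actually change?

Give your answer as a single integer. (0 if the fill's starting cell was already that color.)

Answer: 67

Derivation:
After op 1 fill(5,0,B) [69 cells changed]:
BBBBBBBBB
BBBBBBBBB
BBBBBBBBB
BBBBBBBBB
BBBBBBBBB
BBBBBBBBB
BBBBRRRRB
BBBBRRRRB
BBBBRRRRB
After op 2 paint(3,1,G):
BBBBBBBBB
BBBBBBBBB
BBBBBBBBB
BGBBBBBBB
BBBBBBBBB
BBBBBBBBB
BBBBRRRRB
BBBBRRRRB
BBBBRRRRB
After op 3 paint(0,7,K):
BBBBBBBKB
BBBBBBBBB
BBBBBBBBB
BGBBBBBBB
BBBBBBBBB
BBBBBBBBB
BBBBRRRRB
BBBBRRRRB
BBBBRRRRB
After op 4 fill(5,7,Y) [67 cells changed]:
YYYYYYYKY
YYYYYYYYY
YYYYYYYYY
YGYYYYYYY
YYYYYYYYY
YYYYYYYYY
YYYYRRRRY
YYYYRRRRY
YYYYRRRRY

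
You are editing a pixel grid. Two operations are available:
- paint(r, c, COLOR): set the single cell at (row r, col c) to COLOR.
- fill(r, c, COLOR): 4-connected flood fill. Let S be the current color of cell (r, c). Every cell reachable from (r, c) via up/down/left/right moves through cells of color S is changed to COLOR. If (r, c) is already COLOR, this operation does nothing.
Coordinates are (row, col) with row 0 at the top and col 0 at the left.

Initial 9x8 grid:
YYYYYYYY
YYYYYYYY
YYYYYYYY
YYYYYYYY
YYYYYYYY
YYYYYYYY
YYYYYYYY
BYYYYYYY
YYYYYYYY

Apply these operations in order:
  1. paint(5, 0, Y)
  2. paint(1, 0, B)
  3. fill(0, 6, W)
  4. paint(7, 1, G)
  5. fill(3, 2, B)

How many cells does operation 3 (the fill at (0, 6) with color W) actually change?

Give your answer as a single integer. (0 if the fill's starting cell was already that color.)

Answer: 70

Derivation:
After op 1 paint(5,0,Y):
YYYYYYYY
YYYYYYYY
YYYYYYYY
YYYYYYYY
YYYYYYYY
YYYYYYYY
YYYYYYYY
BYYYYYYY
YYYYYYYY
After op 2 paint(1,0,B):
YYYYYYYY
BYYYYYYY
YYYYYYYY
YYYYYYYY
YYYYYYYY
YYYYYYYY
YYYYYYYY
BYYYYYYY
YYYYYYYY
After op 3 fill(0,6,W) [70 cells changed]:
WWWWWWWW
BWWWWWWW
WWWWWWWW
WWWWWWWW
WWWWWWWW
WWWWWWWW
WWWWWWWW
BWWWWWWW
WWWWWWWW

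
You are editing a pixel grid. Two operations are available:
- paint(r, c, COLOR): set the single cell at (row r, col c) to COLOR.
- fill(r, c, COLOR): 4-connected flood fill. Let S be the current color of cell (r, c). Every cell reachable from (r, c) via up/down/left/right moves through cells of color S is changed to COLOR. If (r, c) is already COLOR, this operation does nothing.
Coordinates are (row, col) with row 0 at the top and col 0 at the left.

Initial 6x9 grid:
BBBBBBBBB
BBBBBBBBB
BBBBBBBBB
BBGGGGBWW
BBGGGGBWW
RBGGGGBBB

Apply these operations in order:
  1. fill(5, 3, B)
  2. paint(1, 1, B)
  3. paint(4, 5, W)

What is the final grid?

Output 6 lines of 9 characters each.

After op 1 fill(5,3,B) [12 cells changed]:
BBBBBBBBB
BBBBBBBBB
BBBBBBBBB
BBBBBBBWW
BBBBBBBWW
RBBBBBBBB
After op 2 paint(1,1,B):
BBBBBBBBB
BBBBBBBBB
BBBBBBBBB
BBBBBBBWW
BBBBBBBWW
RBBBBBBBB
After op 3 paint(4,5,W):
BBBBBBBBB
BBBBBBBBB
BBBBBBBBB
BBBBBBBWW
BBBBBWBWW
RBBBBBBBB

Answer: BBBBBBBBB
BBBBBBBBB
BBBBBBBBB
BBBBBBBWW
BBBBBWBWW
RBBBBBBBB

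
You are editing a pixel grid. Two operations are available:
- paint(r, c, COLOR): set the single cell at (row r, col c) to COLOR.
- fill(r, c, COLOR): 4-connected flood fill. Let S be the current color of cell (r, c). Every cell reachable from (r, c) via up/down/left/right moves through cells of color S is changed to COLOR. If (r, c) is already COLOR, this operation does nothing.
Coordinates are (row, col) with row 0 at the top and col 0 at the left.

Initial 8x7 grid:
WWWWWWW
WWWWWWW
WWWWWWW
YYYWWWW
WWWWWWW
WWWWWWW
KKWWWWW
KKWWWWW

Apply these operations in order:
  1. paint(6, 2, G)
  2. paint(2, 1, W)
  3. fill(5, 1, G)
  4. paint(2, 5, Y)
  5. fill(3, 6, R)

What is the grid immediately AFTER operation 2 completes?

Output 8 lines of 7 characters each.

After op 1 paint(6,2,G):
WWWWWWW
WWWWWWW
WWWWWWW
YYYWWWW
WWWWWWW
WWWWWWW
KKGWWWW
KKWWWWW
After op 2 paint(2,1,W):
WWWWWWW
WWWWWWW
WWWWWWW
YYYWWWW
WWWWWWW
WWWWWWW
KKGWWWW
KKWWWWW

Answer: WWWWWWW
WWWWWWW
WWWWWWW
YYYWWWW
WWWWWWW
WWWWWWW
KKGWWWW
KKWWWWW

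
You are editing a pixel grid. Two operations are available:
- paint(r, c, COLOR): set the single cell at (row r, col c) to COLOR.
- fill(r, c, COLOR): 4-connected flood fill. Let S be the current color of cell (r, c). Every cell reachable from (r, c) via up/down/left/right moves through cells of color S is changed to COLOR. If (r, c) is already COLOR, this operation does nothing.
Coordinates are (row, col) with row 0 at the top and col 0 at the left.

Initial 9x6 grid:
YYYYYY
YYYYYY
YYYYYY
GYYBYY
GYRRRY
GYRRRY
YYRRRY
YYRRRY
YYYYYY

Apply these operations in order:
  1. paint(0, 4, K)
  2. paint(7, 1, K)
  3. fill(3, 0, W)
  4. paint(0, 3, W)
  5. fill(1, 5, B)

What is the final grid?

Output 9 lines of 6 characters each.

Answer: BBBWKB
BBBBBB
BBBBBB
WBBBBB
WBRRRB
WBRRRB
BBRRRB
BKRRRB
BBBBBB

Derivation:
After op 1 paint(0,4,K):
YYYYKY
YYYYYY
YYYYYY
GYYBYY
GYRRRY
GYRRRY
YYRRRY
YYRRRY
YYYYYY
After op 2 paint(7,1,K):
YYYYKY
YYYYYY
YYYYYY
GYYBYY
GYRRRY
GYRRRY
YYRRRY
YKRRRY
YYYYYY
After op 3 fill(3,0,W) [3 cells changed]:
YYYYKY
YYYYYY
YYYYYY
WYYBYY
WYRRRY
WYRRRY
YYRRRY
YKRRRY
YYYYYY
After op 4 paint(0,3,W):
YYYWKY
YYYYYY
YYYYYY
WYYBYY
WYRRRY
WYRRRY
YYRRRY
YKRRRY
YYYYYY
After op 5 fill(1,5,B) [35 cells changed]:
BBBWKB
BBBBBB
BBBBBB
WBBBBB
WBRRRB
WBRRRB
BBRRRB
BKRRRB
BBBBBB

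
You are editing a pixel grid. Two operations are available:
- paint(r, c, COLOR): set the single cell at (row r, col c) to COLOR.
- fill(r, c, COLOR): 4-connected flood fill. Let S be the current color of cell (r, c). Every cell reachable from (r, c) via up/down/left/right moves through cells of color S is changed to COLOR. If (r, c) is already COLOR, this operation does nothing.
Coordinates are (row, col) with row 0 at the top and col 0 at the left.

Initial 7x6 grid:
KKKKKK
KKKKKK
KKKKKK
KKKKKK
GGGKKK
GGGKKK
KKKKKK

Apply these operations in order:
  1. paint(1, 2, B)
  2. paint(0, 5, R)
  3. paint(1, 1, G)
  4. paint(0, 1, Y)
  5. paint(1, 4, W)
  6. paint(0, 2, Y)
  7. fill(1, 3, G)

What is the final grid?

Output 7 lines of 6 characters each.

After op 1 paint(1,2,B):
KKKKKK
KKBKKK
KKKKKK
KKKKKK
GGGKKK
GGGKKK
KKKKKK
After op 2 paint(0,5,R):
KKKKKR
KKBKKK
KKKKKK
KKKKKK
GGGKKK
GGGKKK
KKKKKK
After op 3 paint(1,1,G):
KKKKKR
KGBKKK
KKKKKK
KKKKKK
GGGKKK
GGGKKK
KKKKKK
After op 4 paint(0,1,Y):
KYKKKR
KGBKKK
KKKKKK
KKKKKK
GGGKKK
GGGKKK
KKKKKK
After op 5 paint(1,4,W):
KYKKKR
KGBKWK
KKKKKK
KKKKKK
GGGKKK
GGGKKK
KKKKKK
After op 6 paint(0,2,Y):
KYYKKR
KGBKWK
KKKKKK
KKKKKK
GGGKKK
GGGKKK
KKKKKK
After op 7 fill(1,3,G) [30 cells changed]:
GYYGGR
GGBGWG
GGGGGG
GGGGGG
GGGGGG
GGGGGG
GGGGGG

Answer: GYYGGR
GGBGWG
GGGGGG
GGGGGG
GGGGGG
GGGGGG
GGGGGG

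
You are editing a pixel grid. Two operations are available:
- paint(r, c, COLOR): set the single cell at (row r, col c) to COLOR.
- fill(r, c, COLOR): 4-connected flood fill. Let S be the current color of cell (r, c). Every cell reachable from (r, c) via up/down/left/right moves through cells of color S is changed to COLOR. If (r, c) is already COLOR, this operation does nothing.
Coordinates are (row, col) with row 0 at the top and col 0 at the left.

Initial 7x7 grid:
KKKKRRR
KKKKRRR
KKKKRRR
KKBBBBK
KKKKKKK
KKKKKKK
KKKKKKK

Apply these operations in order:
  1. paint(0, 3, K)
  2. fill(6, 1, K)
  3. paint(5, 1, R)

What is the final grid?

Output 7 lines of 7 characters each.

Answer: KKKKRRR
KKKKRRR
KKKKRRR
KKBBBBK
KKKKKKK
KRKKKKK
KKKKKKK

Derivation:
After op 1 paint(0,3,K):
KKKKRRR
KKKKRRR
KKKKRRR
KKBBBBK
KKKKKKK
KKKKKKK
KKKKKKK
After op 2 fill(6,1,K) [0 cells changed]:
KKKKRRR
KKKKRRR
KKKKRRR
KKBBBBK
KKKKKKK
KKKKKKK
KKKKKKK
After op 3 paint(5,1,R):
KKKKRRR
KKKKRRR
KKKKRRR
KKBBBBK
KKKKKKK
KRKKKKK
KKKKKKK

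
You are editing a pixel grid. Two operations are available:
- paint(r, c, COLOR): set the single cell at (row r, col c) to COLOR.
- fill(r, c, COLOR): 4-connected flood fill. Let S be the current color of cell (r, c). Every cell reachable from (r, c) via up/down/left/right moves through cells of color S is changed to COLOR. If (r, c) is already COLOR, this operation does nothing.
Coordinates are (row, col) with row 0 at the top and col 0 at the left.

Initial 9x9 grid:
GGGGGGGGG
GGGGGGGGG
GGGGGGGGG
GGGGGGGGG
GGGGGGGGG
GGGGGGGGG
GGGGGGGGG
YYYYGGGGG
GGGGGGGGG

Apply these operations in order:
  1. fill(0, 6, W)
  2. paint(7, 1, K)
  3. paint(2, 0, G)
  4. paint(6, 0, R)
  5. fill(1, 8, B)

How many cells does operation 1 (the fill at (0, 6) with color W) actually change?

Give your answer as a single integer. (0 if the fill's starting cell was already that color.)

Answer: 77

Derivation:
After op 1 fill(0,6,W) [77 cells changed]:
WWWWWWWWW
WWWWWWWWW
WWWWWWWWW
WWWWWWWWW
WWWWWWWWW
WWWWWWWWW
WWWWWWWWW
YYYYWWWWW
WWWWWWWWW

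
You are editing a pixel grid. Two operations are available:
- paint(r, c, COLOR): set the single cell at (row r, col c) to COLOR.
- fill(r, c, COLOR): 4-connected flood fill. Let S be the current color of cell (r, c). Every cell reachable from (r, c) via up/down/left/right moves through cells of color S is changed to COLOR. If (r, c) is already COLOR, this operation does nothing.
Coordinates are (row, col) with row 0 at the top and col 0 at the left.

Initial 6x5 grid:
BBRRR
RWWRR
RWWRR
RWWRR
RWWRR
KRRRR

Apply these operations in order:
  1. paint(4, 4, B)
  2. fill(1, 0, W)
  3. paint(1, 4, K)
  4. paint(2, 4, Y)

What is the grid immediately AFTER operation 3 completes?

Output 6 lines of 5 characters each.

Answer: BBRRR
WWWRK
WWWRR
WWWRR
WWWRB
KRRRR

Derivation:
After op 1 paint(4,4,B):
BBRRR
RWWRR
RWWRR
RWWRR
RWWRB
KRRRR
After op 2 fill(1,0,W) [4 cells changed]:
BBRRR
WWWRR
WWWRR
WWWRR
WWWRB
KRRRR
After op 3 paint(1,4,K):
BBRRR
WWWRK
WWWRR
WWWRR
WWWRB
KRRRR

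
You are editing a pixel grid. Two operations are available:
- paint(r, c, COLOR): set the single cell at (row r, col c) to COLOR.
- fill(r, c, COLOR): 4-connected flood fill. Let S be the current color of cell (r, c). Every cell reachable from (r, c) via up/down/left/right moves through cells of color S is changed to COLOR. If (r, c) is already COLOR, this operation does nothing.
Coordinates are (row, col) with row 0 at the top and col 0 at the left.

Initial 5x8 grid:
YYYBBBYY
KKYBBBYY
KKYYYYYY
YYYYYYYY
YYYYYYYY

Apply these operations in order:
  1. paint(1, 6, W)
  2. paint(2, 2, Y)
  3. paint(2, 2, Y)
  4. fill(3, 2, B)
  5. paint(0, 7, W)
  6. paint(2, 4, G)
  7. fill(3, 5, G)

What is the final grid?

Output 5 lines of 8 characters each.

Answer: GGGGGGGW
KKGGGGWG
KKGGGGGG
GGGGGGGG
GGGGGGGG

Derivation:
After op 1 paint(1,6,W):
YYYBBBYY
KKYBBBWY
KKYYYYYY
YYYYYYYY
YYYYYYYY
After op 2 paint(2,2,Y):
YYYBBBYY
KKYBBBWY
KKYYYYYY
YYYYYYYY
YYYYYYYY
After op 3 paint(2,2,Y):
YYYBBBYY
KKYBBBWY
KKYYYYYY
YYYYYYYY
YYYYYYYY
After op 4 fill(3,2,B) [29 cells changed]:
BBBBBBBB
KKBBBBWB
KKBBBBBB
BBBBBBBB
BBBBBBBB
After op 5 paint(0,7,W):
BBBBBBBW
KKBBBBWB
KKBBBBBB
BBBBBBBB
BBBBBBBB
After op 6 paint(2,4,G):
BBBBBBBW
KKBBBBWB
KKBBGBBB
BBBBBBBB
BBBBBBBB
After op 7 fill(3,5,G) [33 cells changed]:
GGGGGGGW
KKGGGGWG
KKGGGGGG
GGGGGGGG
GGGGGGGG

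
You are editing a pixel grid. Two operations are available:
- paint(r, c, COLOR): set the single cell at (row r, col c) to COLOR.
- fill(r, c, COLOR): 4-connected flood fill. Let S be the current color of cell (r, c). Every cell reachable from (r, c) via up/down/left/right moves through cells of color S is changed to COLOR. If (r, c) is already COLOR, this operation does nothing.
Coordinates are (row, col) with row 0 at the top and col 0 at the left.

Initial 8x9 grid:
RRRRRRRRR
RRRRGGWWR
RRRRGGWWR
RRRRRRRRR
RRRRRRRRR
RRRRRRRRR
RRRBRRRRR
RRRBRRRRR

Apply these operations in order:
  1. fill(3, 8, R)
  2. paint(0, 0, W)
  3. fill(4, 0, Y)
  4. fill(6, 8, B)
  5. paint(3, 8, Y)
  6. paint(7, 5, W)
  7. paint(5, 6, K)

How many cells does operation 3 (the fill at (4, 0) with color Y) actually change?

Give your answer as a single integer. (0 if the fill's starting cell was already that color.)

Answer: 61

Derivation:
After op 1 fill(3,8,R) [0 cells changed]:
RRRRRRRRR
RRRRGGWWR
RRRRGGWWR
RRRRRRRRR
RRRRRRRRR
RRRRRRRRR
RRRBRRRRR
RRRBRRRRR
After op 2 paint(0,0,W):
WRRRRRRRR
RRRRGGWWR
RRRRGGWWR
RRRRRRRRR
RRRRRRRRR
RRRRRRRRR
RRRBRRRRR
RRRBRRRRR
After op 3 fill(4,0,Y) [61 cells changed]:
WYYYYYYYY
YYYYGGWWY
YYYYGGWWY
YYYYYYYYY
YYYYYYYYY
YYYYYYYYY
YYYBYYYYY
YYYBYYYYY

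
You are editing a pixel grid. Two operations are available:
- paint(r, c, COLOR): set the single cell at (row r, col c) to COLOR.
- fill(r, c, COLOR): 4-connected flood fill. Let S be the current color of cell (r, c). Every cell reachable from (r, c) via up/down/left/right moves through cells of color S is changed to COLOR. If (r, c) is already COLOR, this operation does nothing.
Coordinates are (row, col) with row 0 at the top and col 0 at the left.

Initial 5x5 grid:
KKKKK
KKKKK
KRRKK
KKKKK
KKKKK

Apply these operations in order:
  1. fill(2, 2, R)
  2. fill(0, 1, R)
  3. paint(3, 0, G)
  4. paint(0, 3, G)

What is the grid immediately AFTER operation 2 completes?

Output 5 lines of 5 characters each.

Answer: RRRRR
RRRRR
RRRRR
RRRRR
RRRRR

Derivation:
After op 1 fill(2,2,R) [0 cells changed]:
KKKKK
KKKKK
KRRKK
KKKKK
KKKKK
After op 2 fill(0,1,R) [23 cells changed]:
RRRRR
RRRRR
RRRRR
RRRRR
RRRRR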